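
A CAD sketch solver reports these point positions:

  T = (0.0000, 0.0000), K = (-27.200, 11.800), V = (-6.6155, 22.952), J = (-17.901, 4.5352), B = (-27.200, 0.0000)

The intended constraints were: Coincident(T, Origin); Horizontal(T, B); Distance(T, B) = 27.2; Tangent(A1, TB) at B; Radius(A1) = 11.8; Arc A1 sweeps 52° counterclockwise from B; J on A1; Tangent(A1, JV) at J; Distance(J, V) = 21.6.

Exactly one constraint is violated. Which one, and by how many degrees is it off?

Tangent(A1, JV) at J — off by 6.50°.

T = (0.00, 0.00) ✓; T.y = 0.00, B.y = 0.00 ✓; |TB| = 27.20 ✓; ∠(KB, BT) = 90.00° ✓; |KB| = 11.80 ✓; bearing(K→J) − bearing(K→B) = 52.00° ✓; |KJ| = 11.80 ✓; ∠(KJ, JV) = 83.50° ✗; |JV| = 21.60 ✓.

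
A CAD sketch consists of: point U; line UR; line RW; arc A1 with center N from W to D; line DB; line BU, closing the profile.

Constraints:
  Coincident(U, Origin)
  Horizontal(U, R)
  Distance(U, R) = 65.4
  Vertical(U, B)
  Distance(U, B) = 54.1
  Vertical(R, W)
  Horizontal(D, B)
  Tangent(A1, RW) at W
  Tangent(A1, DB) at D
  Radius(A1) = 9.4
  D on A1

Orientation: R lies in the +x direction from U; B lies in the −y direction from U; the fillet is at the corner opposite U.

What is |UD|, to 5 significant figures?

77.864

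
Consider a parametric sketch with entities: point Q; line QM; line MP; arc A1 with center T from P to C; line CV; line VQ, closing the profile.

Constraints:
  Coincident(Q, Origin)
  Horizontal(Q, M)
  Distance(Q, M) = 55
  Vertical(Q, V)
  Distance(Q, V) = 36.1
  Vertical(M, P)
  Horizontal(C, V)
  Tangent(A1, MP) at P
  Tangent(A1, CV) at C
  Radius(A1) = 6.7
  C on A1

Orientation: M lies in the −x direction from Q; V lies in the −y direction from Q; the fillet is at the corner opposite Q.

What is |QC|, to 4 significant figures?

60.30

The virtual corner opposite Q is at (-55.00, -36.10). Tangency of A1 to MP means the radius TP is perpendicular to MP and the tangent condition forces TC to be normal to CV, with radius 6.7, so the center T sits 6.7 in from both sides at T = (-48.30, -29.40). That places the tangent points at P = (-55.00, -29.40) on MP and C = (-48.30, -36.10) on CV. Then |QC| = |C − Q| = 60.30.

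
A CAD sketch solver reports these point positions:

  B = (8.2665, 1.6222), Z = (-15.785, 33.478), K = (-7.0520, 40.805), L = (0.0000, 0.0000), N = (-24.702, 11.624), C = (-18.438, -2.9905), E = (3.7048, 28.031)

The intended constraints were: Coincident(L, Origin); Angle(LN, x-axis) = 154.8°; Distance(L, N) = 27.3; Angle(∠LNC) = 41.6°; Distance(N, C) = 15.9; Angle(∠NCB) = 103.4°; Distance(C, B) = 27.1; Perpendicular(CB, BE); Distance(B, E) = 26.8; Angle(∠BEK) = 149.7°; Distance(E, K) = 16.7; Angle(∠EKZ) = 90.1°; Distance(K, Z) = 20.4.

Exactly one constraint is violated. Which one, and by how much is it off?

Distance(K, Z) = 20.4 — off by 9.00.

L = (0.00, 0.00) ✓; LN at 154.8° ✓; |LN| = 27.30 ✓; ∠LNC = 41.60° ✓; |NC| = 15.90 ✓; ∠NCB = 103.4° ✓; |CB| = 27.10 ✓; ∠(CB, BE) = 90.00° ✓; |BE| = 26.80 ✓; ∠BEK = 149.7° ✓; |EK| = 16.70 ✓; ∠EKZ = 90.10° ✓; |KZ| = 11.40 ✗.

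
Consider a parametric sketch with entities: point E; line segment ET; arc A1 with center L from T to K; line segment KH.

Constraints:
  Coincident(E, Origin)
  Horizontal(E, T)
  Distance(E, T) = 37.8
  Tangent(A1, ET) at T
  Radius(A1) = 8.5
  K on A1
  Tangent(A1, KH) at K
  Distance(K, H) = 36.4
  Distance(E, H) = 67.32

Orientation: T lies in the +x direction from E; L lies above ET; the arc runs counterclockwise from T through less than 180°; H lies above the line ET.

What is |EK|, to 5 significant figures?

46.770

E is at the origin; ET is horizontal with |ET| = 37.8 and T on the +x side, so T = (37.800, 0.0000). Tangency of A1 to ET means the radius LT is perpendicular to ET, so L = T + (0, 8.5) = (37.800, 8.5000). Since LK ⟂ KH (tangency), |LH| = √(8.5² + 36.4²) = 37.379 regardless of where K sits on A1. So H lies on both circle(E, 67.32) and circle(L, 37.379); the above-ET intersection is H = (51.598, 43.239). K is the foot of the tangent from H: K = (46.206, 7.2410).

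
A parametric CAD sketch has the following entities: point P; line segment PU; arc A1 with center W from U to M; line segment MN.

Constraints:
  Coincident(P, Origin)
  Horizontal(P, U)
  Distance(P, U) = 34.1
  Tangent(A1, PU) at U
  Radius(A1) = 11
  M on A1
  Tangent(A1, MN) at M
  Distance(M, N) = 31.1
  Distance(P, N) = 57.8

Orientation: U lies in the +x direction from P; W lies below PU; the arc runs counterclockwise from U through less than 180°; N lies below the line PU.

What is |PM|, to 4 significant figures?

28.89

P is at the origin; P and U share the same y with |PU| = 34.1 and U on the +x side, so U = (34.10, 0.000). Since A1 is tangent to PU there, WU ⟂ PU, so W = U + (0, -11) = (34.10, -11.00). Since WM ⟂ MN (tangency), |WN| = √(11.0² + 31.1²) = 32.99 regardless of where M sits on A1. So N lies on both circle(P, 57.8) and circle(W, 32.99); the below-PU intersection is N = (37.73, -43.79). M is the foot of the tangent from N: M = (24.20, -15.79).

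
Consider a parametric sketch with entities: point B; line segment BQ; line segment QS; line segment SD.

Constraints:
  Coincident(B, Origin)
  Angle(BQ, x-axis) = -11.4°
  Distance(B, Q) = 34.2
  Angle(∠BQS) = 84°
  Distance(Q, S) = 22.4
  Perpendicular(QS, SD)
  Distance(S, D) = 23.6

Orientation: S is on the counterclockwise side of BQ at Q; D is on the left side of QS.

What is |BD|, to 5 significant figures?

21.513

B is at the origin; BQ runs at -11.4° with length 34.2, so Q = 34.2·(cos -11.4°, sin -11.4°) = (33.525, -6.7599). ∠BQS = 84.0°, so QS runs at -11.4° + (180° − 84.0°) = 84.600° from the x-axis; with |QS| = 22.4, S = Q + 22.4·(cos 84.600°, sin 84.600°) = (35.633, 15.541). QS is perpendicular to SD; with |SD| = 23.6 on the left of QS, D = S + 23.6·(-0.99556, 0.094108) = (12.138, 17.762). Then |BD| = |D − B| = 21.513.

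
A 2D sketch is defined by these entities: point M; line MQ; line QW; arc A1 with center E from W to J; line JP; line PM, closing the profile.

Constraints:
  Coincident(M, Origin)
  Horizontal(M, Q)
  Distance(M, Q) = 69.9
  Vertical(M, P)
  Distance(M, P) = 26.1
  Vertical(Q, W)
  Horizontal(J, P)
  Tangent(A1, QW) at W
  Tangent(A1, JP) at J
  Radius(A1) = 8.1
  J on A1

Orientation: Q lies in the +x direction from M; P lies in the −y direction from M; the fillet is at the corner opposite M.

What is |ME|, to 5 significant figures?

64.368

M is at the origin; MQ is horizontal with |MQ| = 69.9 and Q on the +x side, so Q = (69.900, 0.0000). M and P share the same x with |MP| = 26.1 and P on the −y side, so P = (0.0000, -26.100). The virtual corner opposite M is at (69.900, -26.100). The tangent condition forces EW to be normal to QW and tangency of A1 to JP means the radius EJ is perpendicular to JP, with radius 8.1, so the center E sits 8.1 in from both sides at E = (61.800, -18.000). Then |ME| = |E − M| = 64.368.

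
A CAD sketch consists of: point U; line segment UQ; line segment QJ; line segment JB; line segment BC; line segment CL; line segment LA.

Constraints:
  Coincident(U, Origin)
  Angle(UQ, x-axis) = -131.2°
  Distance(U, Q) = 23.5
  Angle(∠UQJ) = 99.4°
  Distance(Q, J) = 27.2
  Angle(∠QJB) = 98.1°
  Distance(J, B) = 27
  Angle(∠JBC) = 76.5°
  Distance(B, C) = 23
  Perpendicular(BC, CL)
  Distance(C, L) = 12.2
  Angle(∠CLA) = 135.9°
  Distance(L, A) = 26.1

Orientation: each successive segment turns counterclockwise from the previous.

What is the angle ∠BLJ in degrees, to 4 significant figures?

68.03°

∠JBC = 76.5° gives BC at 134.8° from the x-axis; with |BC| = 23.0, C = (8.649, -8.353). BC is perpendicular to CL, so CL runs at -135.2°; with |CL| = 12.2, L = (-0.007494, -16.95). Then cos ∠BLJ = LB·LJ / (|LB||LJ|), giving 68.03°.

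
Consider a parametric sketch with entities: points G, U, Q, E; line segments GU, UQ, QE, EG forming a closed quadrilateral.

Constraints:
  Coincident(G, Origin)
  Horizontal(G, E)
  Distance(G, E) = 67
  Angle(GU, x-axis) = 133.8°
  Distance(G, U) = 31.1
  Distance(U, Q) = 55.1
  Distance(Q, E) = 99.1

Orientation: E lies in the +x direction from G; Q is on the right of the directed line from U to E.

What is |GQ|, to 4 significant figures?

41.96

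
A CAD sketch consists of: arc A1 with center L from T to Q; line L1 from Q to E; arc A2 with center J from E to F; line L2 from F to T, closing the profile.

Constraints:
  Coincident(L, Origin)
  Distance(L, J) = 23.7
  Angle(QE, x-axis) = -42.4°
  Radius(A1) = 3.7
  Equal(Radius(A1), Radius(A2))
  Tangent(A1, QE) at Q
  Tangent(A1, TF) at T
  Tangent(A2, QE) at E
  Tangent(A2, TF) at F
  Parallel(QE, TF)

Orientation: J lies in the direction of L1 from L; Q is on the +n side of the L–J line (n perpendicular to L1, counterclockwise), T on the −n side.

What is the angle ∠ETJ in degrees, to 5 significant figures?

8.4670°

Tangency of A1 to both parallel lines with radius 3.7 puts Q and T at L ± 3.7·n: Q = (2.4949, 2.7323), T = (-2.4949, -2.7323). Equal radii place E and F the same way about J: E = J + 3.7·n = (19.996, -13.249), F = J − 3.7·n = (15.006, -18.713). Then cos ∠ETJ = TE·TJ / (|TE||TJ|), giving 8.4670°.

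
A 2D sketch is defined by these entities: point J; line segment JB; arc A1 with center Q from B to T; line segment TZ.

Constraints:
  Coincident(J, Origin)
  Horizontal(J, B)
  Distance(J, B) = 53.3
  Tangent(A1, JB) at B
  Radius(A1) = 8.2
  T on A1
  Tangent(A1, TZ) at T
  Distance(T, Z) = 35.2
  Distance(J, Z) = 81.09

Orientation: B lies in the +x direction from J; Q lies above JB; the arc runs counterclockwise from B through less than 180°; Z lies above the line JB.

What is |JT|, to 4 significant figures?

61.50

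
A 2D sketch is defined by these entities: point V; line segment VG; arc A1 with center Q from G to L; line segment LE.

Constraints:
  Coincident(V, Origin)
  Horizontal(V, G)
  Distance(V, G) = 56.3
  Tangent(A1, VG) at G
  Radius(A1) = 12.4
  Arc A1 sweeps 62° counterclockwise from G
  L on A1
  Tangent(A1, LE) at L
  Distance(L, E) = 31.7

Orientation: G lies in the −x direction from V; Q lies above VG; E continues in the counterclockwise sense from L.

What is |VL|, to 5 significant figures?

45.826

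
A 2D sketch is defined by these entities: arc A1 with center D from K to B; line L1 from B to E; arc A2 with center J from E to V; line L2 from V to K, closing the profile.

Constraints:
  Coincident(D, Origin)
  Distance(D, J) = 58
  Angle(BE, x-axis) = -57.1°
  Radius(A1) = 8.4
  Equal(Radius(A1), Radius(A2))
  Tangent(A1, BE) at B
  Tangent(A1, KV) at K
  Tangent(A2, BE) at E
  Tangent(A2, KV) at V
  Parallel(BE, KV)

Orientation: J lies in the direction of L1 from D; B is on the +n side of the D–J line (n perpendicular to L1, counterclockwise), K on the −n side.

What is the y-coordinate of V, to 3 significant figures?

-53.3

The slot axis is L1's direction at -57.1°, so u = (cos -57.1°, sin -57.1°) = (0.543, -0.840) and n = (−sin -57.1°, cos -57.1°) = (0.840, 0.543). D is at the origin and J lies 58.0 along u from D, so J = 58.0·u = (31.5, -48.7). Tangency of A1 to both parallel lines with radius 8.4 puts B and K at D ± 8.4·n: B = (7.05, 4.56), K = (-7.05, -4.56). Equal radii place E and V the same way about J: E = J + 8.4·n = (38.6, -44.1), V = J − 8.4·n = (24.5, -53.3). So V.y = -53.3.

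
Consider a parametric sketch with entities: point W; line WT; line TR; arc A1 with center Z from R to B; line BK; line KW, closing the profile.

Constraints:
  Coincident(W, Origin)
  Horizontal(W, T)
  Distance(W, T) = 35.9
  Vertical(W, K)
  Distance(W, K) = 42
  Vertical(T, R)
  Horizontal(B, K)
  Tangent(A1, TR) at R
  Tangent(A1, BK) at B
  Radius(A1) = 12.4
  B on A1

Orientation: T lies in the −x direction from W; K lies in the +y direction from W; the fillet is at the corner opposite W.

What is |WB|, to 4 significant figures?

48.13

W is at the origin; WT is horizontal with |WT| = 35.9 and T on the −x side, so T = (-35.90, 0.000). W and K share the same x with |WK| = 42.0 and K on the +y side, so K = (0.000, 42.00). The virtual corner opposite W is at (-35.90, 42.00). Tangency of A1 to TR means the radius ZR is perpendicular to TR and the tangent condition forces ZB to be normal to BK, with radius 12.4, so the center Z sits 12.4 in from both sides at Z = (-23.50, 29.60). That places the tangent points at R = (-35.90, 29.60) on TR and B = (-23.50, 42.00) on BK. Then |WB| = |B − W| = 48.13.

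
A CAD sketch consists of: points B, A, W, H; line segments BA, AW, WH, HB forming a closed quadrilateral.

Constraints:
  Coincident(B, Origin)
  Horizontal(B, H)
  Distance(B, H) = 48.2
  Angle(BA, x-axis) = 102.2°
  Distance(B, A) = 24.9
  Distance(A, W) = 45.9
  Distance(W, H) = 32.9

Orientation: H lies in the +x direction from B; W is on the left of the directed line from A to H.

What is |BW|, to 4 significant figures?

51.15

Checks: |AW| = 45.90 ✓; |WH| = 32.90 ✓.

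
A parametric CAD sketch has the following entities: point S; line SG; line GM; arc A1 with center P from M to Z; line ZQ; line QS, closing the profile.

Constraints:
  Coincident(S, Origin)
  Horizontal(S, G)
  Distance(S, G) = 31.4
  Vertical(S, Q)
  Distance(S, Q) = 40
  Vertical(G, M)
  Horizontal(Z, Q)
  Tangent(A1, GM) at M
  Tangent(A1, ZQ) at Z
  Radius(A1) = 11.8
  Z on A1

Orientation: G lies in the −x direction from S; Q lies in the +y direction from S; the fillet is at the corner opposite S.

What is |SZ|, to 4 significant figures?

44.54

The virtual corner opposite S is at (-31.40, 40.00). Since A1 is tangent to GM there, PM ⟂ GM and the tangent condition forces PZ to be normal to ZQ, with radius 11.8, so the center P sits 11.8 in from both sides at P = (-19.60, 28.20). That places the tangent points at M = (-31.40, 28.20) on GM and Z = (-19.60, 40.00) on ZQ. Then |SZ| = |Z − S| = 44.54.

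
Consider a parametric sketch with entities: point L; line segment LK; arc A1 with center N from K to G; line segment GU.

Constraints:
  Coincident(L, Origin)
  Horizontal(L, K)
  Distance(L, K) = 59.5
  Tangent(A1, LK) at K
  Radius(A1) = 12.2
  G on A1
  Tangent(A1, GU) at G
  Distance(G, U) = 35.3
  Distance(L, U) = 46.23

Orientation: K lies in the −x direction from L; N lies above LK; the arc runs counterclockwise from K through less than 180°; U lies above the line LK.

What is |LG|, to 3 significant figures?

49.6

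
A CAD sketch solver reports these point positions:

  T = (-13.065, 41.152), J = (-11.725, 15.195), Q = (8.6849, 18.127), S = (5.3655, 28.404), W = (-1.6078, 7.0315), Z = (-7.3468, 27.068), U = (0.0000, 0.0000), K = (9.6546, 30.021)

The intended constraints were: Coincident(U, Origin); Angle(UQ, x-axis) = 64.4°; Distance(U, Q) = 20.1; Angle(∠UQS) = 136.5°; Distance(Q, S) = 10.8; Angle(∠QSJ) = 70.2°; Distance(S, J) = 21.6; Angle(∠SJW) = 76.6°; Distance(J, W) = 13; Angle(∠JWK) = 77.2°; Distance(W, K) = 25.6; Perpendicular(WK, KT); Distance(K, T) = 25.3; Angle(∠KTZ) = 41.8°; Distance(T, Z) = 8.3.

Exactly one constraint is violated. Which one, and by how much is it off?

Distance(T, Z) = 8.3 — off by 6.90.

U = (0.00, 0.00) ✓; UQ at 64.40° ✓; |UQ| = 20.10 ✓; ∠UQS = 136.5° ✓; |QS| = 10.80 ✓; ∠QSJ = 70.20° ✓; |SJ| = 21.60 ✓; ∠SJW = 76.60° ✓; |JW| = 13.00 ✓; ∠JWK = 77.20° ✓; |WK| = 25.60 ✓; ∠(WK, KT) = 90.00° ✓; |KT| = 25.30 ✓; ∠KTZ = 41.80° ✓; |TZ| = 15.20 ✗.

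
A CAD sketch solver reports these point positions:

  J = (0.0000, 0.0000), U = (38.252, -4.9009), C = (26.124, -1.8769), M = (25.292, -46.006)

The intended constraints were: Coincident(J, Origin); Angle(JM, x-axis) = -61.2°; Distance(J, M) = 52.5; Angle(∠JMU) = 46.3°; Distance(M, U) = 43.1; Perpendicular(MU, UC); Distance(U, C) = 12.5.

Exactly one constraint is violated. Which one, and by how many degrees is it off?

Perpendicular(MU, UC) — off by 3.50°.

J = (0.00, 0.00) ✓; JM at -61.20° ✓; |JM| = 52.50 ✓; ∠JMU = 46.30° ✓; |MU| = 43.10 ✓; ∠(MU, UC) = 93.50° ✗; |UC| = 12.50 ✓.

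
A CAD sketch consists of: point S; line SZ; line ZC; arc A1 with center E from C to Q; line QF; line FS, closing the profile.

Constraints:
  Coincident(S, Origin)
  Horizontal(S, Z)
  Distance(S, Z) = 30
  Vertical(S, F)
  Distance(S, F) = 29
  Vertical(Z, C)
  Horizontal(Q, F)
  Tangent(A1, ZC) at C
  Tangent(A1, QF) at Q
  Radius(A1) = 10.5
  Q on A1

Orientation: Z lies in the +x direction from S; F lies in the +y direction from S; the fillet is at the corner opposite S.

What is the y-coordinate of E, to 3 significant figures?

18.5

S is at the origin; S and Z share the same y with |SZ| = 30.0 and Z on the +x side, so Z = (30.0, 0.00). S and F share the same x with |SF| = 29.0 and F on the +y side, so F = (0.00, 29.0). The virtual corner opposite S is at (30.0, 29.0). Since A1 is tangent to ZC there, EC ⟂ ZC and tangency of A1 to QF means the radius EQ is perpendicular to QF, with radius 10.5, so the center E sits 10.5 in from both sides at E = (19.5, 18.5). So E.y = 18.5.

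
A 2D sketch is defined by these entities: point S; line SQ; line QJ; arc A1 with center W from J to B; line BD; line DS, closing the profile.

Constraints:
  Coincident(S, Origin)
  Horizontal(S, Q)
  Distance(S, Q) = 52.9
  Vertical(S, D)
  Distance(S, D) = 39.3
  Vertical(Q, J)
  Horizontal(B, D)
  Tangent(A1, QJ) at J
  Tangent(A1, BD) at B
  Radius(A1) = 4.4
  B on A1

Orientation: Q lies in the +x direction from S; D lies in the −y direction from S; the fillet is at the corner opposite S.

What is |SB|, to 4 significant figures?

62.42

The virtual corner opposite S is at (52.90, -39.30). Tangency of A1 to QJ means the radius WJ is perpendicular to QJ and A1 meets BD tangentially, so WB is at right angles to BD, with radius 4.4, so the center W sits 4.4 in from both sides at W = (48.50, -34.90). That places the tangent points at J = (52.90, -34.90) on QJ and B = (48.50, -39.30) on BD. Then |SB| = |B − S| = 62.42.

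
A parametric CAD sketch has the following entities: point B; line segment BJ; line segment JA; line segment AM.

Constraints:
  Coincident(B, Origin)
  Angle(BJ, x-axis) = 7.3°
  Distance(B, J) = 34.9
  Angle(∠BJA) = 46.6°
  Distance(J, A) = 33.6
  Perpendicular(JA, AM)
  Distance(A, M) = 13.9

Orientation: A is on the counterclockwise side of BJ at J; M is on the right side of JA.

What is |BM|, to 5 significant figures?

40.419

B is at the origin; BJ runs at 7.3° with length 34.9, so J = 34.9·(cos 7.3°, sin 7.3°) = (34.617, 4.4346). ∠BJA = 46.6°, so JA runs at 7.3° + (180° − 46.6°) = 140.70° from the x-axis; with |JA| = 33.6, A = J + 33.6·(cos 140.70°, sin 140.70°) = (8.6161, 25.716). JA ⟂ AM; with |AM| = 13.9 on the right of JA, M = A + 13.9·(0.63338, 0.77384) = (17.420, 36.473). Then |BM| = |M − B| = 40.419.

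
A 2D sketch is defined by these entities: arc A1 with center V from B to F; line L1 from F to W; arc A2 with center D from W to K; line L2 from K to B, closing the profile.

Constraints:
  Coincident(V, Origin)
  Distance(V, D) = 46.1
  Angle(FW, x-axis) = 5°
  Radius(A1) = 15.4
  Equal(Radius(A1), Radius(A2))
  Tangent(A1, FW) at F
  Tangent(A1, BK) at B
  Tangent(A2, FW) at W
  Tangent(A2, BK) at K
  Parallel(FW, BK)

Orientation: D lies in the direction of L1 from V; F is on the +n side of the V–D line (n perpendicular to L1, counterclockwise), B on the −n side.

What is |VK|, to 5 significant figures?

48.604

Tangency of A1 to both parallel lines with radius 15.4 puts F and B at V ± 15.4·n: F = (-1.3422, 15.341), B = (1.3422, -15.341). Equal radii place W and K the same way about D: W = D + 15.4·n = (44.582, 19.359), K = D − 15.4·n = (47.267, -11.324). Then |VK| = |K − V| = 48.604.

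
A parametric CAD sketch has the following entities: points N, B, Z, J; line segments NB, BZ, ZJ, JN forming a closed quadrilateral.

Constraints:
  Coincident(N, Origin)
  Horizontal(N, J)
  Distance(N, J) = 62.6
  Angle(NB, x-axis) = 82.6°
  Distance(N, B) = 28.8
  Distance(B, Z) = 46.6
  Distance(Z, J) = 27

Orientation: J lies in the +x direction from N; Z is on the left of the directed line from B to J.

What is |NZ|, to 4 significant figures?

55.50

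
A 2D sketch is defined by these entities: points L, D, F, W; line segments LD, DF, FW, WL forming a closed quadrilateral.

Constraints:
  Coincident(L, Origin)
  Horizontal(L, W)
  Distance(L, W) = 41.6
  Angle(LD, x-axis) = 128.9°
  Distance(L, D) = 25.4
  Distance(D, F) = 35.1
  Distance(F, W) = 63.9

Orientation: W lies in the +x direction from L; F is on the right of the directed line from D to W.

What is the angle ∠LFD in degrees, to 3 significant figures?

46.3°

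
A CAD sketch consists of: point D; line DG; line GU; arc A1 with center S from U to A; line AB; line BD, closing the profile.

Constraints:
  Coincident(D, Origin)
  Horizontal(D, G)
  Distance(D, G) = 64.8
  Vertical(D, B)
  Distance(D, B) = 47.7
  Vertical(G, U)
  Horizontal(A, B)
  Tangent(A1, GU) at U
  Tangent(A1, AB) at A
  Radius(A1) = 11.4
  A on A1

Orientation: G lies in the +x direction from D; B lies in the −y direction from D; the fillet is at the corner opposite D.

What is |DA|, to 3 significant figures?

71.6

D is at the origin; DG is horizontal with |DG| = 64.8 and G on the +x side, so G = (64.8, 0.00). D and B share the same x with |DB| = 47.7 and B on the −y side, so B = (0.00, -47.7). The virtual corner opposite D is at (64.8, -47.7). Tangency of A1 to GU means the radius SU is perpendicular to GU and since A1 is tangent to AB there, SA ⟂ AB, with radius 11.4, so the center S sits 11.4 in from both sides at S = (53.4, -36.3). That places the tangent points at U = (64.8, -36.3) on GU and A = (53.4, -47.7) on AB. Then |DA| = |A − D| = 71.6.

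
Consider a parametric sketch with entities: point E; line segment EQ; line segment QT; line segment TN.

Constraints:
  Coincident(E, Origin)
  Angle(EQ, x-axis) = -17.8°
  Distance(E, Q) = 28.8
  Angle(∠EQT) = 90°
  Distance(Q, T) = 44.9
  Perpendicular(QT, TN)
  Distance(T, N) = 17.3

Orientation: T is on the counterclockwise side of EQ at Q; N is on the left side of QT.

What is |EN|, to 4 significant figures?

46.35

E is at the origin; EQ runs at -17.8° with length 28.8, so Q = 28.8·(cos -17.8°, sin -17.8°) = (27.42, -8.804). ∠EQT = 90.0°, so QT runs at -17.8° + (180° − 90.0°) = 72.20° from the x-axis; with |QT| = 44.9, T = Q + 44.9·(cos 72.20°, sin 72.20°) = (41.15, 33.95). QT is perpendicular to TN; with |TN| = 17.3 on the left of QT, N = T + 17.3·(-0.9521, 0.3057) = (24.68, 39.24). Then |EN| = |N − E| = 46.35.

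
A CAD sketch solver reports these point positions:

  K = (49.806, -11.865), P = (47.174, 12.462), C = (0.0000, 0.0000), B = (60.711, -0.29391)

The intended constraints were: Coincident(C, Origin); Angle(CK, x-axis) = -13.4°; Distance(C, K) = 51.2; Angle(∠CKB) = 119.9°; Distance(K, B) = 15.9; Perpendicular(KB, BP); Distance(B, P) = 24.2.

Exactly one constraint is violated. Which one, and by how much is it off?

Distance(B, P) = 24.2 — off by 5.60.

C = (0.00, 0.00) ✓; CK at -13.40° ✓; |CK| = 51.20 ✓; ∠CKB = 119.9° ✓; |KB| = 15.90 ✓; ∠(KB, BP) = 90.00° ✓; |BP| = 18.60 ✗.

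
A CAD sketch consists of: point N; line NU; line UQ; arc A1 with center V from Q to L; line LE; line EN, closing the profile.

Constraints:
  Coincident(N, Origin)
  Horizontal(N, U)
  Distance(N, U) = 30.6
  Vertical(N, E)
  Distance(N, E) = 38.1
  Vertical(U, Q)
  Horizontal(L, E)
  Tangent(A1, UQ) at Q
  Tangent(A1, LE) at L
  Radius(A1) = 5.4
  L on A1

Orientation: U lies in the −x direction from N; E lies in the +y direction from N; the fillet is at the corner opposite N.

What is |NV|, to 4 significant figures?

41.28

N and E share the same x with |NE| = 38.1 and E on the +y side, so E = (0.000, 38.10). The virtual corner opposite N is at (-30.60, 38.10). Since A1 is tangent to UQ there, VQ ⟂ UQ and since A1 is tangent to LE there, VL ⟂ LE, with radius 5.4, so the center V sits 5.4 in from both sides at V = (-25.20, 32.70). Then |NV| = |V − N| = 41.28.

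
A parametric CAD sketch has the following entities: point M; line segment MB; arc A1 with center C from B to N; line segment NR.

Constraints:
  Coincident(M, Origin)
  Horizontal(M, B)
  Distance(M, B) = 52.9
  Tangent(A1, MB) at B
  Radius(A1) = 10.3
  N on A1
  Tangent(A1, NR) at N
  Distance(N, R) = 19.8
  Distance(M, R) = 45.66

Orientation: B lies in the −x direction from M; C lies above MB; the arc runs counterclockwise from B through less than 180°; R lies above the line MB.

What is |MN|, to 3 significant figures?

43.7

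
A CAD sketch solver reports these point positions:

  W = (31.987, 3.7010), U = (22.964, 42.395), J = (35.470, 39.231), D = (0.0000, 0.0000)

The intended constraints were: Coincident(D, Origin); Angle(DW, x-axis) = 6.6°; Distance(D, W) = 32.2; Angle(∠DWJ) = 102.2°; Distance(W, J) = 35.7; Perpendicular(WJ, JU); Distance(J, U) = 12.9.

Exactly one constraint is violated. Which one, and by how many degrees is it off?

Perpendicular(WJ, JU) — off by 8.60°.

D = (0.00, 0.00) ✓; DW at 6.600° ✓; |DW| = 32.20 ✓; ∠DWJ = 102.2° ✓; |WJ| = 35.70 ✓; ∠(WJ, JU) = 81.40° ✗; |JU| = 12.90 ✓.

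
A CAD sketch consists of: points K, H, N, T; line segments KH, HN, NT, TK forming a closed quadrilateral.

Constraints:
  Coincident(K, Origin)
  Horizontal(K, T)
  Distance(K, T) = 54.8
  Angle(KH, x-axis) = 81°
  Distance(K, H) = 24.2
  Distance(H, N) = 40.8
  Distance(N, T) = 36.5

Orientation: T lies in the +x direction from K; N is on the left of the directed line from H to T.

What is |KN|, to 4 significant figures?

55.31

Checks: |HN| = 40.80 ✓; |NT| = 36.50 ✓.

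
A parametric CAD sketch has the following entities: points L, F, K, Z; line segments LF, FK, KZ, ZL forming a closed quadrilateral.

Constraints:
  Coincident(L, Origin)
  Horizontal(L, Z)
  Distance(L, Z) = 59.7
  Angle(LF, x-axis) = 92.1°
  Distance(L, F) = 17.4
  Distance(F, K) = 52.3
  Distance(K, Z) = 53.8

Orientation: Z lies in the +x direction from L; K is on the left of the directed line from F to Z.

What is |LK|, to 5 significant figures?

64.222

L is at the origin; LZ is horizontal with |LZ| = 59.7 and Z in +x, so Z = (59.7, 0). LF runs at 92.1° with |LF| = 17.4, so F = (-0.63760, 17.388). K is determined by |FK| = 52.3 and |KZ| = 53.8 together: it lies at the intersection of circle(F, 52.3) and circle(Z, 53.8). With |FZ| = 62.793, the foot of the radical line on FZ is 30.129 from F and the perpendicular offset is √(52.3² − 30.129²) = 42.749. Taking the left-of-FZ solution: K = (40.151, 50.123).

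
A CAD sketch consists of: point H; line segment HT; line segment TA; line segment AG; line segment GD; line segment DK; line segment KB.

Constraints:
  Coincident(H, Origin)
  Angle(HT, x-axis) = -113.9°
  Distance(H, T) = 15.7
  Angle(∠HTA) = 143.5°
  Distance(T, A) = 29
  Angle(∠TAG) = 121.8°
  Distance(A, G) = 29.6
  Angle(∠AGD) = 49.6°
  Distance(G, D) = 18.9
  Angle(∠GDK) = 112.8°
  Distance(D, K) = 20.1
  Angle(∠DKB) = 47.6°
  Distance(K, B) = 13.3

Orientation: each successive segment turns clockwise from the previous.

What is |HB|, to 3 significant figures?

45.3

H is at the origin; HT runs at -113.9° with length 15.7, so T = (-6.36, -14.4). ∠HTA = 143.5° gives TA at -150° from the x-axis; with |TA| = 29.0, A = (-31.6, -28.7). ∠TAG = 121.8° gives AG at 151° from the x-axis; with |AG| = 29.6, G = (-57.6, -14.5). ∠AGD = 49.6° gives GD at 21.0° from the x-axis; with |GD| = 18.9, D = (-39.9, -7.74). ∠GDK = 112.8° gives DK at -46.2° from the x-axis; with |DK| = 20.1, K = (-26.0, -22.2). ∠DKB = 47.6° gives KB at -179° from the x-axis; with |KB| = 13.3, B = (-39.3, -22.6). Then |HB| = |B − H| = 45.3.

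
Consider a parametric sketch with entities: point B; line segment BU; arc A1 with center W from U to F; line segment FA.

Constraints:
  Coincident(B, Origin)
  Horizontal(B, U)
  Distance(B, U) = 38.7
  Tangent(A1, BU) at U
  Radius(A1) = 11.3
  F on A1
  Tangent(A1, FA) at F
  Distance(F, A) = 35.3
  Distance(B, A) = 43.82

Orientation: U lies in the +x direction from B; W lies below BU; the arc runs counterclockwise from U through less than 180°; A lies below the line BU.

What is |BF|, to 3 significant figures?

29.0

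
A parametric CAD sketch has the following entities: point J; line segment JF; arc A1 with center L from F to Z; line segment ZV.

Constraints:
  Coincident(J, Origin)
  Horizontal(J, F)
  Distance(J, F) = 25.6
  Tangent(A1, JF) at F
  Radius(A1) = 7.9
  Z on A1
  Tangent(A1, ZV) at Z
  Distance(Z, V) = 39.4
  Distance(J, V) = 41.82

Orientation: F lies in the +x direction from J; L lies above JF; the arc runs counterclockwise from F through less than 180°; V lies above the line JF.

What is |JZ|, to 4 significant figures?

34.02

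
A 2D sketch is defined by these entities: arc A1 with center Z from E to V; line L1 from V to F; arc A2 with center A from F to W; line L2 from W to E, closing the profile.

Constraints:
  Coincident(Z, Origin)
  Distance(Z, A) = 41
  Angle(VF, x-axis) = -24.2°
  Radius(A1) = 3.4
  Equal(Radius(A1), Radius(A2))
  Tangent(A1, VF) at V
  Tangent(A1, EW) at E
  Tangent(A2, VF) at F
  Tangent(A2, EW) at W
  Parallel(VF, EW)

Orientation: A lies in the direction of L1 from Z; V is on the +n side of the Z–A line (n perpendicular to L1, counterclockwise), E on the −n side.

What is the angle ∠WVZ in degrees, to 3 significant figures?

80.6°

Tangency of A1 to both parallel lines with radius 3.4 puts V and E at Z ± 3.4·n: V = (1.39, 3.10), E = (-1.39, -3.10). Equal radii place F and W the same way about A: F = A + 3.4·n = (38.8, -13.7), W = A − 3.4·n = (36.0, -19.9). Then cos ∠WVZ = VW·VZ / (|VW||VZ|), giving 80.6°.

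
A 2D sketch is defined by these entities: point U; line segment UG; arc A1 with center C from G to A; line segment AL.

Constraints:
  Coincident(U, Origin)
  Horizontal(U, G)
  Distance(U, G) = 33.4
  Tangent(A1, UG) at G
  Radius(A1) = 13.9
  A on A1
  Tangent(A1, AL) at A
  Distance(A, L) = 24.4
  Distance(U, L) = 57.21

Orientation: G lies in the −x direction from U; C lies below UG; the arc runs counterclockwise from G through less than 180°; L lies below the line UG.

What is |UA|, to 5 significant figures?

50.028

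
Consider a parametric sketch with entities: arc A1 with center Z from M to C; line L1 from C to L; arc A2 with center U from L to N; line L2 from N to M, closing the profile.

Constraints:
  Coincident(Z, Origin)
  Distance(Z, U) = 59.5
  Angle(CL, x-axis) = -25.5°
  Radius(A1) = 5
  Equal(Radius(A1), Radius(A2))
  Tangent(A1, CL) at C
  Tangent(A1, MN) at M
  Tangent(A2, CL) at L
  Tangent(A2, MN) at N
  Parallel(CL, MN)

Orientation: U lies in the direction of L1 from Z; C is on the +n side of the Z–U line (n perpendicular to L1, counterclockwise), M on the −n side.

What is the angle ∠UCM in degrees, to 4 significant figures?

85.20°

Z is at the origin and U lies 59.5 along u from Z, so U = 59.5·u = (53.70, -25.62). Tangency of A1 to both parallel lines with radius 5.0 puts C and M at Z ± 5.0·n: C = (2.153, 4.513), M = (-2.153, -4.513). Then cos ∠UCM = CU·CM / (|CU||CM|), giving 85.20°.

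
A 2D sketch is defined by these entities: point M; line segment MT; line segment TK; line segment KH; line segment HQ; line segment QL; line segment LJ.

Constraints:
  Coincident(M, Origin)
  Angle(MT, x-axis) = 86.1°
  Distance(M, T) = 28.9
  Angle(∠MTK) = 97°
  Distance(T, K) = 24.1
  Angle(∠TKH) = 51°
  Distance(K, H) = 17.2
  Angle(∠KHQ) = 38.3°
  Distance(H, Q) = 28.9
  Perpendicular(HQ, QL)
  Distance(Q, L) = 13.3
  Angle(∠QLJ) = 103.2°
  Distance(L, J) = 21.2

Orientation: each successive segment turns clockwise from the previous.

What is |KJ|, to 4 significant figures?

9.132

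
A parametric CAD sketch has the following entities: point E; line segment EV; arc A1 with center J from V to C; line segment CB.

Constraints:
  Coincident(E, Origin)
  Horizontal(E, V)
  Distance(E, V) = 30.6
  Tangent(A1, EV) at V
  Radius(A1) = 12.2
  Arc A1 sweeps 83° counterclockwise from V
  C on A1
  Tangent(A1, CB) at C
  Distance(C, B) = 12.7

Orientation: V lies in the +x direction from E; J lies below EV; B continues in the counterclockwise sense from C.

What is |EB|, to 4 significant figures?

28.82

E is at the origin; EV is horizontal with |EV| = 30.6 and V on the +x side, so V = (30.60, 0.000). The tangent condition forces JV to be normal to EV, so J = V + (0, -12.2) = (30.60, -12.20). On A1, V sits at bearing 90° from J; an 83° counterclockwise sweep puts C at bearing 173°, so C = J + 12.2·(cos 173°, sin 173°) = (18.49, -10.71). Tangency of A1 to CB means the radius JC is perpendicular to CB, so CB runs along (−sin 173°, cos 173°); with |CB| = 12.7, B = (16.94, -23.32). Then |EB| = |B − E| = 28.82.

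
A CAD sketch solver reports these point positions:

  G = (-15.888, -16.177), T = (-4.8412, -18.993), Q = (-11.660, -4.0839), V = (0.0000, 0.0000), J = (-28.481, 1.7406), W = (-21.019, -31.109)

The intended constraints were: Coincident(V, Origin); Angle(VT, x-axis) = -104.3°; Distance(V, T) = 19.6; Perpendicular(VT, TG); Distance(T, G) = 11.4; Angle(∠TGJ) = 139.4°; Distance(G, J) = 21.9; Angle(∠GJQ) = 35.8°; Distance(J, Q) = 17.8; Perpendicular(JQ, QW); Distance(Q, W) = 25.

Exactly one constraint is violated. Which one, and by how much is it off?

Distance(Q, W) = 25 — off by 3.60.

V = (0.00, 0.00) ✓; VT at -104.3° ✓; |VT| = 19.60 ✓; ∠(VT, TG) = 90.00° ✓; |TG| = 11.40 ✓; ∠TGJ = 139.4° ✓; |GJ| = 21.90 ✓; ∠GJQ = 35.80° ✓; |JQ| = 17.80 ✓; ∠(JQ, QW) = 90.00° ✓; |QW| = 28.60 ✗.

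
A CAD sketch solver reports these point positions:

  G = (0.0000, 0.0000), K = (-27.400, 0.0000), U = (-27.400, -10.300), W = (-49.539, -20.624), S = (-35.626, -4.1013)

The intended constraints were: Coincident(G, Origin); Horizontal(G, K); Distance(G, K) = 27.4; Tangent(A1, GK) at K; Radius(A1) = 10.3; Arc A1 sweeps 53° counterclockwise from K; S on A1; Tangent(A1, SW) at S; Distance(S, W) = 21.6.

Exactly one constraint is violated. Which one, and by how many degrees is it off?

Tangent(A1, SW) at S — off by 3.10°.

G = (0.00, 0.00) ✓; G.y = 0.00, K.y = 0.00 ✓; |GK| = 27.40 ✓; ∠(UK, KG) = 90.00° ✓; |UK| = 10.30 ✓; bearing(U→S) − bearing(U→K) = 53.00° ✓; |US| = 10.30 ✓; ∠(US, SW) = 93.10° ✗; |SW| = 21.60 ✓.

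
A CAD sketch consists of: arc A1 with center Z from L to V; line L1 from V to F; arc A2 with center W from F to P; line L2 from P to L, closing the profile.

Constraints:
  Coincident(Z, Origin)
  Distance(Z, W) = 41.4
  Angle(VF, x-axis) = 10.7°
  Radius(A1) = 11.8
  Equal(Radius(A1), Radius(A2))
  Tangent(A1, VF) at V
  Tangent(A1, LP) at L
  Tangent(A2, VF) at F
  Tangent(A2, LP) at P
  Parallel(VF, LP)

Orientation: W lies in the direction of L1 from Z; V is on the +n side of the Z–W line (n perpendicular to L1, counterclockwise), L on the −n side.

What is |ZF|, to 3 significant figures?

43.0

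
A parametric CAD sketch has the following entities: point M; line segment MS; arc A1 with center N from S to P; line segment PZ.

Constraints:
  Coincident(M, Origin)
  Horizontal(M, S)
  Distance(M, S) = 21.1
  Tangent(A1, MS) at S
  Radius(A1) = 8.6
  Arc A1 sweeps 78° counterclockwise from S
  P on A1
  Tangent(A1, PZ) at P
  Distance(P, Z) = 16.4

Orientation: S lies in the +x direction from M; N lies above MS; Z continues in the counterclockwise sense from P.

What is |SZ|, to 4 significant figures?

25.73

M is at the origin; M and S share the same y with |MS| = 21.1 and S on the +x side, so S = (21.10, 0.000). The tangent condition forces NS to be normal to MS, so N = S + (0, 8.6) = (21.10, 8.600). On A1, S sits at bearing -90° from N; a 78° counterclockwise sweep puts P at bearing -12°, so P = N + 8.6·(cos -12°, sin -12°) = (29.51, 6.812). Since A1 is tangent to PZ there, NP ⟂ PZ, so PZ runs along (−sin -12°, cos -12°); with |PZ| = 16.4, Z = (32.92, 22.85). Then |SZ| = |Z − S| = 25.73.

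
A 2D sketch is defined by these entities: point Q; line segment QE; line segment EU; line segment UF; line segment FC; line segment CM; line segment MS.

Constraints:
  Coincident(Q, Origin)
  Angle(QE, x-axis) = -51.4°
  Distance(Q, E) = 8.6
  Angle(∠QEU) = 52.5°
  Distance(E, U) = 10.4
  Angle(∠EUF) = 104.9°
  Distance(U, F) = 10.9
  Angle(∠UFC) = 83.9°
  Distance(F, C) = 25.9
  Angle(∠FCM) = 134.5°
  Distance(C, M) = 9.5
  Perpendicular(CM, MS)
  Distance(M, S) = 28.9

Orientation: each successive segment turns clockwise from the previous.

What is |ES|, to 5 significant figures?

14.612

Q is at the origin; QE runs at -51.4° with length 8.6, so E = (5.3654, -6.7211). ∠QEU = 52.5° gives EU at -178.90° from the x-axis; with |EU| = 10.4, U = (-5.0327, -6.9207). ∠EUF = 104.9° gives UF at 106.00° from the x-axis; with |UF| = 10.9, F = (-8.0372, 3.5570). ∠UFC = 83.9° gives FC at 9.9000° from the x-axis; with |FC| = 25.9, C = (17.477, 8.0100). ∠FCM = 134.5° gives CM at -35.600° from the x-axis; with |CM| = 9.5, M = (25.202, 2.4798). CM is perpendicular to MS, so MS runs at -125.60°; with |MS| = 28.9, S = (8.3783, -21.019). Then |ES| = |S − E| = 14.612.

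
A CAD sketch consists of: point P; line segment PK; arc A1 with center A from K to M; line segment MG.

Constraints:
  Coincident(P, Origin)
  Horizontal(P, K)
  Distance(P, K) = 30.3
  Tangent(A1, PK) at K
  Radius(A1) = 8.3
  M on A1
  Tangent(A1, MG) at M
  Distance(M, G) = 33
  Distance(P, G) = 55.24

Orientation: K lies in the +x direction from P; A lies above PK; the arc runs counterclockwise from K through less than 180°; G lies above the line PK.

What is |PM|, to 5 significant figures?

39.596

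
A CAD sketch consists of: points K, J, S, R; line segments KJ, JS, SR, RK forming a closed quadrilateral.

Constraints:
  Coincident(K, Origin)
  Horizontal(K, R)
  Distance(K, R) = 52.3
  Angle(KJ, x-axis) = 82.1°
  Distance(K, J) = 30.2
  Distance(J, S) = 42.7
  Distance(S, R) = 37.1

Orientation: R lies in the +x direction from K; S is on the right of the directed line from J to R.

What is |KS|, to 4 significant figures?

20.03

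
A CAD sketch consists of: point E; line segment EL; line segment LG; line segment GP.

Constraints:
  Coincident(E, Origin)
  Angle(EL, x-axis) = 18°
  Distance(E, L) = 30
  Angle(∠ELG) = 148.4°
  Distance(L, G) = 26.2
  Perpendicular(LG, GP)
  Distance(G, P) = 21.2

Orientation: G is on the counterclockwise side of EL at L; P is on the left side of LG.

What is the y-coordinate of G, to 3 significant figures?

29.2

E is at the origin; EL runs at 18.0° with length 30.0, so L = 30.0·(cos 18.0°, sin 18.0°) = (28.5, 9.27). ∠ELG = 148.4°, so LG runs at 18.0° + (180° − 148.4°) = 49.6° from the x-axis; with |LG| = 26.2, G = L + 26.2·(cos 49.6°, sin 49.6°) = (45.5, 29.2). So G.y = 29.2.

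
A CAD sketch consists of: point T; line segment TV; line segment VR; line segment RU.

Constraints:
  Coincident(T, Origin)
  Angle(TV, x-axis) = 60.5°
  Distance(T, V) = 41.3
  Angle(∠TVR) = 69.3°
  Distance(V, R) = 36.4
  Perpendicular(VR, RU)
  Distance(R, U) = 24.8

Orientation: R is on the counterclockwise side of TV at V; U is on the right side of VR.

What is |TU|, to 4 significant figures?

67.08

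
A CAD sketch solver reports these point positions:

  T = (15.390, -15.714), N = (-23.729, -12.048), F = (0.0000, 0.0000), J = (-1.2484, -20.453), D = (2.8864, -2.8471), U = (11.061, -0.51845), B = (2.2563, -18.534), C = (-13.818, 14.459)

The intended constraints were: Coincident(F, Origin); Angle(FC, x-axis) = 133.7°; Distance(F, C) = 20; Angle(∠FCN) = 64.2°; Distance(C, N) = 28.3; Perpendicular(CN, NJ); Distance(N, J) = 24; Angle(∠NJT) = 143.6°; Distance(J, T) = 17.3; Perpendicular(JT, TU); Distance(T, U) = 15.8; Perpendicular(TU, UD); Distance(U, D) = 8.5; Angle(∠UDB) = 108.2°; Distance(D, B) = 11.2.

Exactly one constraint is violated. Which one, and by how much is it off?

Distance(D, B) = 11.2 — off by 4.50.

F = (0.00, 0.00) ✓; FC at 133.7° ✓; |FC| = 20.00 ✓; ∠FCN = 64.20° ✓; |CN| = 28.30 ✓; ∠(CN, NJ) = 90.00° ✓; |NJ| = 24.00 ✓; ∠NJT = 143.6° ✓; |JT| = 17.30 ✓; ∠(JT, TU) = 90.00° ✓; |TU| = 15.80 ✓; ∠(TU, UD) = 90.00° ✓; |UD| = 8.500 ✓; ∠UDB = 108.2° ✓; |DB| = 15.70 ✗.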